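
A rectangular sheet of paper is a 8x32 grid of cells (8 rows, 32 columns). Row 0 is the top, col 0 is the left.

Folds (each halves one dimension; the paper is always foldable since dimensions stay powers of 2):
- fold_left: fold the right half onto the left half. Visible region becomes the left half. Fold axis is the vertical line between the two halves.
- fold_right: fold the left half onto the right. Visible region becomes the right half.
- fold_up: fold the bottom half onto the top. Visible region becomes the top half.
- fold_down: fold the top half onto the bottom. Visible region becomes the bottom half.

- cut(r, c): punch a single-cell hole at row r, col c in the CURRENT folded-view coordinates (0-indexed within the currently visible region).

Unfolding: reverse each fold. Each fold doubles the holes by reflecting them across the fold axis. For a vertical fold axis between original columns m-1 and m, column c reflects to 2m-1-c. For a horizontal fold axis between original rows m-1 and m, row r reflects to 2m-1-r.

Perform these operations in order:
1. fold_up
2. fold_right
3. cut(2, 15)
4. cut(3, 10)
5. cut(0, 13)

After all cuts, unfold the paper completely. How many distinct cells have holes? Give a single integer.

Op 1 fold_up: fold axis h@4; visible region now rows[0,4) x cols[0,32) = 4x32
Op 2 fold_right: fold axis v@16; visible region now rows[0,4) x cols[16,32) = 4x16
Op 3 cut(2, 15): punch at orig (2,31); cuts so far [(2, 31)]; region rows[0,4) x cols[16,32) = 4x16
Op 4 cut(3, 10): punch at orig (3,26); cuts so far [(2, 31), (3, 26)]; region rows[0,4) x cols[16,32) = 4x16
Op 5 cut(0, 13): punch at orig (0,29); cuts so far [(0, 29), (2, 31), (3, 26)]; region rows[0,4) x cols[16,32) = 4x16
Unfold 1 (reflect across v@16): 6 holes -> [(0, 2), (0, 29), (2, 0), (2, 31), (3, 5), (3, 26)]
Unfold 2 (reflect across h@4): 12 holes -> [(0, 2), (0, 29), (2, 0), (2, 31), (3, 5), (3, 26), (4, 5), (4, 26), (5, 0), (5, 31), (7, 2), (7, 29)]

Answer: 12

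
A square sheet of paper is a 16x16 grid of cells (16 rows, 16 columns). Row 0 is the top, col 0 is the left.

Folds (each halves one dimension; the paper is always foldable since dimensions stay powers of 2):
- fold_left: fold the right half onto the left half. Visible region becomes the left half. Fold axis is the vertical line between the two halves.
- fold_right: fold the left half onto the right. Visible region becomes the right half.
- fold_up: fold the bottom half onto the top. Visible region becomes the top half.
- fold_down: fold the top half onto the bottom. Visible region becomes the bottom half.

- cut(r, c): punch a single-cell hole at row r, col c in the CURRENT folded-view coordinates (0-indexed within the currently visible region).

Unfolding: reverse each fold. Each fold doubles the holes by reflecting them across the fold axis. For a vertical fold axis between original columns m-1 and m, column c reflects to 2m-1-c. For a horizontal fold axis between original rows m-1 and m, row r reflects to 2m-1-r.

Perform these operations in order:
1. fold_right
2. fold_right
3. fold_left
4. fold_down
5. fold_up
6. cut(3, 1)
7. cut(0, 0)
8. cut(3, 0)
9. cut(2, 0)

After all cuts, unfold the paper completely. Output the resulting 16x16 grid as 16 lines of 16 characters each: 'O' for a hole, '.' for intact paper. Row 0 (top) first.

Answer: O..OO..OO..OO..O
................
O..OO..OO..OO..O
OOOOOOOOOOOOOOOO
OOOOOOOOOOOOOOOO
O..OO..OO..OO..O
................
O..OO..OO..OO..O
O..OO..OO..OO..O
................
O..OO..OO..OO..O
OOOOOOOOOOOOOOOO
OOOOOOOOOOOOOOOO
O..OO..OO..OO..O
................
O..OO..OO..OO..O

Derivation:
Op 1 fold_right: fold axis v@8; visible region now rows[0,16) x cols[8,16) = 16x8
Op 2 fold_right: fold axis v@12; visible region now rows[0,16) x cols[12,16) = 16x4
Op 3 fold_left: fold axis v@14; visible region now rows[0,16) x cols[12,14) = 16x2
Op 4 fold_down: fold axis h@8; visible region now rows[8,16) x cols[12,14) = 8x2
Op 5 fold_up: fold axis h@12; visible region now rows[8,12) x cols[12,14) = 4x2
Op 6 cut(3, 1): punch at orig (11,13); cuts so far [(11, 13)]; region rows[8,12) x cols[12,14) = 4x2
Op 7 cut(0, 0): punch at orig (8,12); cuts so far [(8, 12), (11, 13)]; region rows[8,12) x cols[12,14) = 4x2
Op 8 cut(3, 0): punch at orig (11,12); cuts so far [(8, 12), (11, 12), (11, 13)]; region rows[8,12) x cols[12,14) = 4x2
Op 9 cut(2, 0): punch at orig (10,12); cuts so far [(8, 12), (10, 12), (11, 12), (11, 13)]; region rows[8,12) x cols[12,14) = 4x2
Unfold 1 (reflect across h@12): 8 holes -> [(8, 12), (10, 12), (11, 12), (11, 13), (12, 12), (12, 13), (13, 12), (15, 12)]
Unfold 2 (reflect across h@8): 16 holes -> [(0, 12), (2, 12), (3, 12), (3, 13), (4, 12), (4, 13), (5, 12), (7, 12), (8, 12), (10, 12), (11, 12), (11, 13), (12, 12), (12, 13), (13, 12), (15, 12)]
Unfold 3 (reflect across v@14): 32 holes -> [(0, 12), (0, 15), (2, 12), (2, 15), (3, 12), (3, 13), (3, 14), (3, 15), (4, 12), (4, 13), (4, 14), (4, 15), (5, 12), (5, 15), (7, 12), (7, 15), (8, 12), (8, 15), (10, 12), (10, 15), (11, 12), (11, 13), (11, 14), (11, 15), (12, 12), (12, 13), (12, 14), (12, 15), (13, 12), (13, 15), (15, 12), (15, 15)]
Unfold 4 (reflect across v@12): 64 holes -> [(0, 8), (0, 11), (0, 12), (0, 15), (2, 8), (2, 11), (2, 12), (2, 15), (3, 8), (3, 9), (3, 10), (3, 11), (3, 12), (3, 13), (3, 14), (3, 15), (4, 8), (4, 9), (4, 10), (4, 11), (4, 12), (4, 13), (4, 14), (4, 15), (5, 8), (5, 11), (5, 12), (5, 15), (7, 8), (7, 11), (7, 12), (7, 15), (8, 8), (8, 11), (8, 12), (8, 15), (10, 8), (10, 11), (10, 12), (10, 15), (11, 8), (11, 9), (11, 10), (11, 11), (11, 12), (11, 13), (11, 14), (11, 15), (12, 8), (12, 9), (12, 10), (12, 11), (12, 12), (12, 13), (12, 14), (12, 15), (13, 8), (13, 11), (13, 12), (13, 15), (15, 8), (15, 11), (15, 12), (15, 15)]
Unfold 5 (reflect across v@8): 128 holes -> [(0, 0), (0, 3), (0, 4), (0, 7), (0, 8), (0, 11), (0, 12), (0, 15), (2, 0), (2, 3), (2, 4), (2, 7), (2, 8), (2, 11), (2, 12), (2, 15), (3, 0), (3, 1), (3, 2), (3, 3), (3, 4), (3, 5), (3, 6), (3, 7), (3, 8), (3, 9), (3, 10), (3, 11), (3, 12), (3, 13), (3, 14), (3, 15), (4, 0), (4, 1), (4, 2), (4, 3), (4, 4), (4, 5), (4, 6), (4, 7), (4, 8), (4, 9), (4, 10), (4, 11), (4, 12), (4, 13), (4, 14), (4, 15), (5, 0), (5, 3), (5, 4), (5, 7), (5, 8), (5, 11), (5, 12), (5, 15), (7, 0), (7, 3), (7, 4), (7, 7), (7, 8), (7, 11), (7, 12), (7, 15), (8, 0), (8, 3), (8, 4), (8, 7), (8, 8), (8, 11), (8, 12), (8, 15), (10, 0), (10, 3), (10, 4), (10, 7), (10, 8), (10, 11), (10, 12), (10, 15), (11, 0), (11, 1), (11, 2), (11, 3), (11, 4), (11, 5), (11, 6), (11, 7), (11, 8), (11, 9), (11, 10), (11, 11), (11, 12), (11, 13), (11, 14), (11, 15), (12, 0), (12, 1), (12, 2), (12, 3), (12, 4), (12, 5), (12, 6), (12, 7), (12, 8), (12, 9), (12, 10), (12, 11), (12, 12), (12, 13), (12, 14), (12, 15), (13, 0), (13, 3), (13, 4), (13, 7), (13, 8), (13, 11), (13, 12), (13, 15), (15, 0), (15, 3), (15, 4), (15, 7), (15, 8), (15, 11), (15, 12), (15, 15)]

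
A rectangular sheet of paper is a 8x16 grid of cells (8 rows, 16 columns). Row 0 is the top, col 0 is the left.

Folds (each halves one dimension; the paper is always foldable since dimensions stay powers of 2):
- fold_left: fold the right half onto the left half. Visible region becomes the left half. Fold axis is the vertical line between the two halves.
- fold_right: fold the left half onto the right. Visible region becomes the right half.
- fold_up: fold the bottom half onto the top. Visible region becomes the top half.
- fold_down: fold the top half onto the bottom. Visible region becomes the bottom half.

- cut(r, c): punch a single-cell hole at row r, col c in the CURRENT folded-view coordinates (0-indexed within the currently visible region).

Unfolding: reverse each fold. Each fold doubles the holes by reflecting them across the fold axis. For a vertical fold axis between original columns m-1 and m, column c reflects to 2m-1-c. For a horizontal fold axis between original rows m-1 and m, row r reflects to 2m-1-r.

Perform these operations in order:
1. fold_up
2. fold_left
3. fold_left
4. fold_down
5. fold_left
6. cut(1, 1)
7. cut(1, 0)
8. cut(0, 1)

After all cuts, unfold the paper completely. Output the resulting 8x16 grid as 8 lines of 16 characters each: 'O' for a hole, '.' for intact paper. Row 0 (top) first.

Answer: OOOOOOOOOOOOOOOO
.OO..OO..OO..OO.
.OO..OO..OO..OO.
OOOOOOOOOOOOOOOO
OOOOOOOOOOOOOOOO
.OO..OO..OO..OO.
.OO..OO..OO..OO.
OOOOOOOOOOOOOOOO

Derivation:
Op 1 fold_up: fold axis h@4; visible region now rows[0,4) x cols[0,16) = 4x16
Op 2 fold_left: fold axis v@8; visible region now rows[0,4) x cols[0,8) = 4x8
Op 3 fold_left: fold axis v@4; visible region now rows[0,4) x cols[0,4) = 4x4
Op 4 fold_down: fold axis h@2; visible region now rows[2,4) x cols[0,4) = 2x4
Op 5 fold_left: fold axis v@2; visible region now rows[2,4) x cols[0,2) = 2x2
Op 6 cut(1, 1): punch at orig (3,1); cuts so far [(3, 1)]; region rows[2,4) x cols[0,2) = 2x2
Op 7 cut(1, 0): punch at orig (3,0); cuts so far [(3, 0), (3, 1)]; region rows[2,4) x cols[0,2) = 2x2
Op 8 cut(0, 1): punch at orig (2,1); cuts so far [(2, 1), (3, 0), (3, 1)]; region rows[2,4) x cols[0,2) = 2x2
Unfold 1 (reflect across v@2): 6 holes -> [(2, 1), (2, 2), (3, 0), (3, 1), (3, 2), (3, 3)]
Unfold 2 (reflect across h@2): 12 holes -> [(0, 0), (0, 1), (0, 2), (0, 3), (1, 1), (1, 2), (2, 1), (2, 2), (3, 0), (3, 1), (3, 2), (3, 3)]
Unfold 3 (reflect across v@4): 24 holes -> [(0, 0), (0, 1), (0, 2), (0, 3), (0, 4), (0, 5), (0, 6), (0, 7), (1, 1), (1, 2), (1, 5), (1, 6), (2, 1), (2, 2), (2, 5), (2, 6), (3, 0), (3, 1), (3, 2), (3, 3), (3, 4), (3, 5), (3, 6), (3, 7)]
Unfold 4 (reflect across v@8): 48 holes -> [(0, 0), (0, 1), (0, 2), (0, 3), (0, 4), (0, 5), (0, 6), (0, 7), (0, 8), (0, 9), (0, 10), (0, 11), (0, 12), (0, 13), (0, 14), (0, 15), (1, 1), (1, 2), (1, 5), (1, 6), (1, 9), (1, 10), (1, 13), (1, 14), (2, 1), (2, 2), (2, 5), (2, 6), (2, 9), (2, 10), (2, 13), (2, 14), (3, 0), (3, 1), (3, 2), (3, 3), (3, 4), (3, 5), (3, 6), (3, 7), (3, 8), (3, 9), (3, 10), (3, 11), (3, 12), (3, 13), (3, 14), (3, 15)]
Unfold 5 (reflect across h@4): 96 holes -> [(0, 0), (0, 1), (0, 2), (0, 3), (0, 4), (0, 5), (0, 6), (0, 7), (0, 8), (0, 9), (0, 10), (0, 11), (0, 12), (0, 13), (0, 14), (0, 15), (1, 1), (1, 2), (1, 5), (1, 6), (1, 9), (1, 10), (1, 13), (1, 14), (2, 1), (2, 2), (2, 5), (2, 6), (2, 9), (2, 10), (2, 13), (2, 14), (3, 0), (3, 1), (3, 2), (3, 3), (3, 4), (3, 5), (3, 6), (3, 7), (3, 8), (3, 9), (3, 10), (3, 11), (3, 12), (3, 13), (3, 14), (3, 15), (4, 0), (4, 1), (4, 2), (4, 3), (4, 4), (4, 5), (4, 6), (4, 7), (4, 8), (4, 9), (4, 10), (4, 11), (4, 12), (4, 13), (4, 14), (4, 15), (5, 1), (5, 2), (5, 5), (5, 6), (5, 9), (5, 10), (5, 13), (5, 14), (6, 1), (6, 2), (6, 5), (6, 6), (6, 9), (6, 10), (6, 13), (6, 14), (7, 0), (7, 1), (7, 2), (7, 3), (7, 4), (7, 5), (7, 6), (7, 7), (7, 8), (7, 9), (7, 10), (7, 11), (7, 12), (7, 13), (7, 14), (7, 15)]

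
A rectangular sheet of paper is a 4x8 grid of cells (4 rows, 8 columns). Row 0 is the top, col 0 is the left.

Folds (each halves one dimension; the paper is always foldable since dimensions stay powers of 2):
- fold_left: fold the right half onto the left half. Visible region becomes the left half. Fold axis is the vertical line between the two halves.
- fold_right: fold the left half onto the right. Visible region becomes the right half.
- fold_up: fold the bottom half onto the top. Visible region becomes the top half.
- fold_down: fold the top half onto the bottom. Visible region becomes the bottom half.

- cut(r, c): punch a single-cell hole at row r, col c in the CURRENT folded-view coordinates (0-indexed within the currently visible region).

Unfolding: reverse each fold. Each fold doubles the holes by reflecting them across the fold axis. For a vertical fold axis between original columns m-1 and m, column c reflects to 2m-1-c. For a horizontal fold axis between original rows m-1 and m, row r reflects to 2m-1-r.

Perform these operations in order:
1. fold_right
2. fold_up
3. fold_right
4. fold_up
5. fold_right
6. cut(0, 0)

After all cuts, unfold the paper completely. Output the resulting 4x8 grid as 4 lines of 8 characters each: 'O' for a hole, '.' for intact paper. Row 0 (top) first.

Answer: OOOOOOOO
OOOOOOOO
OOOOOOOO
OOOOOOOO

Derivation:
Op 1 fold_right: fold axis v@4; visible region now rows[0,4) x cols[4,8) = 4x4
Op 2 fold_up: fold axis h@2; visible region now rows[0,2) x cols[4,8) = 2x4
Op 3 fold_right: fold axis v@6; visible region now rows[0,2) x cols[6,8) = 2x2
Op 4 fold_up: fold axis h@1; visible region now rows[0,1) x cols[6,8) = 1x2
Op 5 fold_right: fold axis v@7; visible region now rows[0,1) x cols[7,8) = 1x1
Op 6 cut(0, 0): punch at orig (0,7); cuts so far [(0, 7)]; region rows[0,1) x cols[7,8) = 1x1
Unfold 1 (reflect across v@7): 2 holes -> [(0, 6), (0, 7)]
Unfold 2 (reflect across h@1): 4 holes -> [(0, 6), (0, 7), (1, 6), (1, 7)]
Unfold 3 (reflect across v@6): 8 holes -> [(0, 4), (0, 5), (0, 6), (0, 7), (1, 4), (1, 5), (1, 6), (1, 7)]
Unfold 4 (reflect across h@2): 16 holes -> [(0, 4), (0, 5), (0, 6), (0, 7), (1, 4), (1, 5), (1, 6), (1, 7), (2, 4), (2, 5), (2, 6), (2, 7), (3, 4), (3, 5), (3, 6), (3, 7)]
Unfold 5 (reflect across v@4): 32 holes -> [(0, 0), (0, 1), (0, 2), (0, 3), (0, 4), (0, 5), (0, 6), (0, 7), (1, 0), (1, 1), (1, 2), (1, 3), (1, 4), (1, 5), (1, 6), (1, 7), (2, 0), (2, 1), (2, 2), (2, 3), (2, 4), (2, 5), (2, 6), (2, 7), (3, 0), (3, 1), (3, 2), (3, 3), (3, 4), (3, 5), (3, 6), (3, 7)]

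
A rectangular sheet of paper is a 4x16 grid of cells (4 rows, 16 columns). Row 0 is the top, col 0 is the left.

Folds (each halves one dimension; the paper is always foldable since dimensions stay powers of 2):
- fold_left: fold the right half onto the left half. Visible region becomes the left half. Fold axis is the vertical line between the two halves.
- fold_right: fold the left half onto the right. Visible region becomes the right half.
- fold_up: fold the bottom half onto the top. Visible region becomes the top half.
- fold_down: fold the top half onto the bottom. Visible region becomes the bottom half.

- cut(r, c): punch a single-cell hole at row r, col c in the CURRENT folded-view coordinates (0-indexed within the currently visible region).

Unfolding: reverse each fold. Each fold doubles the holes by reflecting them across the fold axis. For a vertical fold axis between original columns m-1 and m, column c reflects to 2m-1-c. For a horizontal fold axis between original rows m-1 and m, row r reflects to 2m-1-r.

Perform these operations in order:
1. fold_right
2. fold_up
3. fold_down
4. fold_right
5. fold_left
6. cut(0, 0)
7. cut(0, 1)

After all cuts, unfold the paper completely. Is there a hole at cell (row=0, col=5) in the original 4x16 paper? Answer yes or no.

Answer: yes

Derivation:
Op 1 fold_right: fold axis v@8; visible region now rows[0,4) x cols[8,16) = 4x8
Op 2 fold_up: fold axis h@2; visible region now rows[0,2) x cols[8,16) = 2x8
Op 3 fold_down: fold axis h@1; visible region now rows[1,2) x cols[8,16) = 1x8
Op 4 fold_right: fold axis v@12; visible region now rows[1,2) x cols[12,16) = 1x4
Op 5 fold_left: fold axis v@14; visible region now rows[1,2) x cols[12,14) = 1x2
Op 6 cut(0, 0): punch at orig (1,12); cuts so far [(1, 12)]; region rows[1,2) x cols[12,14) = 1x2
Op 7 cut(0, 1): punch at orig (1,13); cuts so far [(1, 12), (1, 13)]; region rows[1,2) x cols[12,14) = 1x2
Unfold 1 (reflect across v@14): 4 holes -> [(1, 12), (1, 13), (1, 14), (1, 15)]
Unfold 2 (reflect across v@12): 8 holes -> [(1, 8), (1, 9), (1, 10), (1, 11), (1, 12), (1, 13), (1, 14), (1, 15)]
Unfold 3 (reflect across h@1): 16 holes -> [(0, 8), (0, 9), (0, 10), (0, 11), (0, 12), (0, 13), (0, 14), (0, 15), (1, 8), (1, 9), (1, 10), (1, 11), (1, 12), (1, 13), (1, 14), (1, 15)]
Unfold 4 (reflect across h@2): 32 holes -> [(0, 8), (0, 9), (0, 10), (0, 11), (0, 12), (0, 13), (0, 14), (0, 15), (1, 8), (1, 9), (1, 10), (1, 11), (1, 12), (1, 13), (1, 14), (1, 15), (2, 8), (2, 9), (2, 10), (2, 11), (2, 12), (2, 13), (2, 14), (2, 15), (3, 8), (3, 9), (3, 10), (3, 11), (3, 12), (3, 13), (3, 14), (3, 15)]
Unfold 5 (reflect across v@8): 64 holes -> [(0, 0), (0, 1), (0, 2), (0, 3), (0, 4), (0, 5), (0, 6), (0, 7), (0, 8), (0, 9), (0, 10), (0, 11), (0, 12), (0, 13), (0, 14), (0, 15), (1, 0), (1, 1), (1, 2), (1, 3), (1, 4), (1, 5), (1, 6), (1, 7), (1, 8), (1, 9), (1, 10), (1, 11), (1, 12), (1, 13), (1, 14), (1, 15), (2, 0), (2, 1), (2, 2), (2, 3), (2, 4), (2, 5), (2, 6), (2, 7), (2, 8), (2, 9), (2, 10), (2, 11), (2, 12), (2, 13), (2, 14), (2, 15), (3, 0), (3, 1), (3, 2), (3, 3), (3, 4), (3, 5), (3, 6), (3, 7), (3, 8), (3, 9), (3, 10), (3, 11), (3, 12), (3, 13), (3, 14), (3, 15)]
Holes: [(0, 0), (0, 1), (0, 2), (0, 3), (0, 4), (0, 5), (0, 6), (0, 7), (0, 8), (0, 9), (0, 10), (0, 11), (0, 12), (0, 13), (0, 14), (0, 15), (1, 0), (1, 1), (1, 2), (1, 3), (1, 4), (1, 5), (1, 6), (1, 7), (1, 8), (1, 9), (1, 10), (1, 11), (1, 12), (1, 13), (1, 14), (1, 15), (2, 0), (2, 1), (2, 2), (2, 3), (2, 4), (2, 5), (2, 6), (2, 7), (2, 8), (2, 9), (2, 10), (2, 11), (2, 12), (2, 13), (2, 14), (2, 15), (3, 0), (3, 1), (3, 2), (3, 3), (3, 4), (3, 5), (3, 6), (3, 7), (3, 8), (3, 9), (3, 10), (3, 11), (3, 12), (3, 13), (3, 14), (3, 15)]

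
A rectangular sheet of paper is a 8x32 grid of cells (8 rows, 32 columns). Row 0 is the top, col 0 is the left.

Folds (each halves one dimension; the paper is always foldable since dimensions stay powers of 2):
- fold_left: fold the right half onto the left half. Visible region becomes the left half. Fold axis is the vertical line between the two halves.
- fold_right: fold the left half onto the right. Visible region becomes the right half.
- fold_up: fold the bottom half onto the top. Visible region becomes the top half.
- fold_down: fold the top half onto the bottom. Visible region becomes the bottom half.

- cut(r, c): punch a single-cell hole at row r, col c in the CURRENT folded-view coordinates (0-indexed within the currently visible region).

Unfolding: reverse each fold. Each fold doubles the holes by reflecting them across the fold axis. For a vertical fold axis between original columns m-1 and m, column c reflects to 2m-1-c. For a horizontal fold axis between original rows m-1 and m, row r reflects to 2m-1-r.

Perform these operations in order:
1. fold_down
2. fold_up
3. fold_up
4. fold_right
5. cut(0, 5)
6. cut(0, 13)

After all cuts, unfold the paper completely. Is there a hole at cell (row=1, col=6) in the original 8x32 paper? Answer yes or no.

Op 1 fold_down: fold axis h@4; visible region now rows[4,8) x cols[0,32) = 4x32
Op 2 fold_up: fold axis h@6; visible region now rows[4,6) x cols[0,32) = 2x32
Op 3 fold_up: fold axis h@5; visible region now rows[4,5) x cols[0,32) = 1x32
Op 4 fold_right: fold axis v@16; visible region now rows[4,5) x cols[16,32) = 1x16
Op 5 cut(0, 5): punch at orig (4,21); cuts so far [(4, 21)]; region rows[4,5) x cols[16,32) = 1x16
Op 6 cut(0, 13): punch at orig (4,29); cuts so far [(4, 21), (4, 29)]; region rows[4,5) x cols[16,32) = 1x16
Unfold 1 (reflect across v@16): 4 holes -> [(4, 2), (4, 10), (4, 21), (4, 29)]
Unfold 2 (reflect across h@5): 8 holes -> [(4, 2), (4, 10), (4, 21), (4, 29), (5, 2), (5, 10), (5, 21), (5, 29)]
Unfold 3 (reflect across h@6): 16 holes -> [(4, 2), (4, 10), (4, 21), (4, 29), (5, 2), (5, 10), (5, 21), (5, 29), (6, 2), (6, 10), (6, 21), (6, 29), (7, 2), (7, 10), (7, 21), (7, 29)]
Unfold 4 (reflect across h@4): 32 holes -> [(0, 2), (0, 10), (0, 21), (0, 29), (1, 2), (1, 10), (1, 21), (1, 29), (2, 2), (2, 10), (2, 21), (2, 29), (3, 2), (3, 10), (3, 21), (3, 29), (4, 2), (4, 10), (4, 21), (4, 29), (5, 2), (5, 10), (5, 21), (5, 29), (6, 2), (6, 10), (6, 21), (6, 29), (7, 2), (7, 10), (7, 21), (7, 29)]
Holes: [(0, 2), (0, 10), (0, 21), (0, 29), (1, 2), (1, 10), (1, 21), (1, 29), (2, 2), (2, 10), (2, 21), (2, 29), (3, 2), (3, 10), (3, 21), (3, 29), (4, 2), (4, 10), (4, 21), (4, 29), (5, 2), (5, 10), (5, 21), (5, 29), (6, 2), (6, 10), (6, 21), (6, 29), (7, 2), (7, 10), (7, 21), (7, 29)]

Answer: no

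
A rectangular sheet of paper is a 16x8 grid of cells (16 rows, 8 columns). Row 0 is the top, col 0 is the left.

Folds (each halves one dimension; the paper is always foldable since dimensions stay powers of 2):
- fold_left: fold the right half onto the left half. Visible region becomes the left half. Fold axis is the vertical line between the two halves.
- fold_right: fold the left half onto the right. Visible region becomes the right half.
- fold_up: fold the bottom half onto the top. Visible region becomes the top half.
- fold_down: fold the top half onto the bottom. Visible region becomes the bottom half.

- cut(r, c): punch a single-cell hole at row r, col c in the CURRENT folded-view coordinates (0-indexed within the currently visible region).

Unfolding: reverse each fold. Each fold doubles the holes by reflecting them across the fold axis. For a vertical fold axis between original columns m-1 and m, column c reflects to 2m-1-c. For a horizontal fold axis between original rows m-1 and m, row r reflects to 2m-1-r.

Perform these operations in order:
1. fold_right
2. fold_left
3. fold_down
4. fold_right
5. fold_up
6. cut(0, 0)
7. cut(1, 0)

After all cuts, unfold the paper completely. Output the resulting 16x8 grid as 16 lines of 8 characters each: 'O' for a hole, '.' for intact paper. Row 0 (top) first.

Op 1 fold_right: fold axis v@4; visible region now rows[0,16) x cols[4,8) = 16x4
Op 2 fold_left: fold axis v@6; visible region now rows[0,16) x cols[4,6) = 16x2
Op 3 fold_down: fold axis h@8; visible region now rows[8,16) x cols[4,6) = 8x2
Op 4 fold_right: fold axis v@5; visible region now rows[8,16) x cols[5,6) = 8x1
Op 5 fold_up: fold axis h@12; visible region now rows[8,12) x cols[5,6) = 4x1
Op 6 cut(0, 0): punch at orig (8,5); cuts so far [(8, 5)]; region rows[8,12) x cols[5,6) = 4x1
Op 7 cut(1, 0): punch at orig (9,5); cuts so far [(8, 5), (9, 5)]; region rows[8,12) x cols[5,6) = 4x1
Unfold 1 (reflect across h@12): 4 holes -> [(8, 5), (9, 5), (14, 5), (15, 5)]
Unfold 2 (reflect across v@5): 8 holes -> [(8, 4), (8, 5), (9, 4), (9, 5), (14, 4), (14, 5), (15, 4), (15, 5)]
Unfold 3 (reflect across h@8): 16 holes -> [(0, 4), (0, 5), (1, 4), (1, 5), (6, 4), (6, 5), (7, 4), (7, 5), (8, 4), (8, 5), (9, 4), (9, 5), (14, 4), (14, 5), (15, 4), (15, 5)]
Unfold 4 (reflect across v@6): 32 holes -> [(0, 4), (0, 5), (0, 6), (0, 7), (1, 4), (1, 5), (1, 6), (1, 7), (6, 4), (6, 5), (6, 6), (6, 7), (7, 4), (7, 5), (7, 6), (7, 7), (8, 4), (8, 5), (8, 6), (8, 7), (9, 4), (9, 5), (9, 6), (9, 7), (14, 4), (14, 5), (14, 6), (14, 7), (15, 4), (15, 5), (15, 6), (15, 7)]
Unfold 5 (reflect across v@4): 64 holes -> [(0, 0), (0, 1), (0, 2), (0, 3), (0, 4), (0, 5), (0, 6), (0, 7), (1, 0), (1, 1), (1, 2), (1, 3), (1, 4), (1, 5), (1, 6), (1, 7), (6, 0), (6, 1), (6, 2), (6, 3), (6, 4), (6, 5), (6, 6), (6, 7), (7, 0), (7, 1), (7, 2), (7, 3), (7, 4), (7, 5), (7, 6), (7, 7), (8, 0), (8, 1), (8, 2), (8, 3), (8, 4), (8, 5), (8, 6), (8, 7), (9, 0), (9, 1), (9, 2), (9, 3), (9, 4), (9, 5), (9, 6), (9, 7), (14, 0), (14, 1), (14, 2), (14, 3), (14, 4), (14, 5), (14, 6), (14, 7), (15, 0), (15, 1), (15, 2), (15, 3), (15, 4), (15, 5), (15, 6), (15, 7)]

Answer: OOOOOOOO
OOOOOOOO
........
........
........
........
OOOOOOOO
OOOOOOOO
OOOOOOOO
OOOOOOOO
........
........
........
........
OOOOOOOO
OOOOOOOO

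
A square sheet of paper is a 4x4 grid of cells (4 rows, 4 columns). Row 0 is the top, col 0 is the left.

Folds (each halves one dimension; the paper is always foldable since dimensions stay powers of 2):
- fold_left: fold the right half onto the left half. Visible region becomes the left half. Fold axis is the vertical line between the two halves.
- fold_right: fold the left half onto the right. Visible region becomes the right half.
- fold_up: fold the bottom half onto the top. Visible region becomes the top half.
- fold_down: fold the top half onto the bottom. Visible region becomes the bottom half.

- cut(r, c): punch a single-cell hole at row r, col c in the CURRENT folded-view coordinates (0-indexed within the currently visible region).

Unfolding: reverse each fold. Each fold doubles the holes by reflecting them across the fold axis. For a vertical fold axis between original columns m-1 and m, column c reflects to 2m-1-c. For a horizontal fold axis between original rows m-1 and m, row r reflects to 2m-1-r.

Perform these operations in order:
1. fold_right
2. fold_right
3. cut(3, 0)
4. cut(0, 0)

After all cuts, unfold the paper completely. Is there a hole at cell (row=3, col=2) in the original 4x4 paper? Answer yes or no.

Op 1 fold_right: fold axis v@2; visible region now rows[0,4) x cols[2,4) = 4x2
Op 2 fold_right: fold axis v@3; visible region now rows[0,4) x cols[3,4) = 4x1
Op 3 cut(3, 0): punch at orig (3,3); cuts so far [(3, 3)]; region rows[0,4) x cols[3,4) = 4x1
Op 4 cut(0, 0): punch at orig (0,3); cuts so far [(0, 3), (3, 3)]; region rows[0,4) x cols[3,4) = 4x1
Unfold 1 (reflect across v@3): 4 holes -> [(0, 2), (0, 3), (3, 2), (3, 3)]
Unfold 2 (reflect across v@2): 8 holes -> [(0, 0), (0, 1), (0, 2), (0, 3), (3, 0), (3, 1), (3, 2), (3, 3)]
Holes: [(0, 0), (0, 1), (0, 2), (0, 3), (3, 0), (3, 1), (3, 2), (3, 3)]

Answer: yes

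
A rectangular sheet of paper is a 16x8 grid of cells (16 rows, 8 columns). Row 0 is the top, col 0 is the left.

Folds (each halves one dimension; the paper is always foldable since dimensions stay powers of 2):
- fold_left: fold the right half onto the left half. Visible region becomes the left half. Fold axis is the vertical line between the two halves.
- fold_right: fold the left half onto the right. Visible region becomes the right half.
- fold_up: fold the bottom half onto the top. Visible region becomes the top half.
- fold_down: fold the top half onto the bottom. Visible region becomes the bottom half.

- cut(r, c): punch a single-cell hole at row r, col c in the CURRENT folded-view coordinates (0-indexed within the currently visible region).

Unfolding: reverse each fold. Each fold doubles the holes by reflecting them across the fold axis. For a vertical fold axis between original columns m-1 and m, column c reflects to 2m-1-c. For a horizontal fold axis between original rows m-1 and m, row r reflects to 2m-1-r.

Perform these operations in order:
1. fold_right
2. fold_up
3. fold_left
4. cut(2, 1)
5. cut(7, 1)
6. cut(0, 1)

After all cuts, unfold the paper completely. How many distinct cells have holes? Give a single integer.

Op 1 fold_right: fold axis v@4; visible region now rows[0,16) x cols[4,8) = 16x4
Op 2 fold_up: fold axis h@8; visible region now rows[0,8) x cols[4,8) = 8x4
Op 3 fold_left: fold axis v@6; visible region now rows[0,8) x cols[4,6) = 8x2
Op 4 cut(2, 1): punch at orig (2,5); cuts so far [(2, 5)]; region rows[0,8) x cols[4,6) = 8x2
Op 5 cut(7, 1): punch at orig (7,5); cuts so far [(2, 5), (7, 5)]; region rows[0,8) x cols[4,6) = 8x2
Op 6 cut(0, 1): punch at orig (0,5); cuts so far [(0, 5), (2, 5), (7, 5)]; region rows[0,8) x cols[4,6) = 8x2
Unfold 1 (reflect across v@6): 6 holes -> [(0, 5), (0, 6), (2, 5), (2, 6), (7, 5), (7, 6)]
Unfold 2 (reflect across h@8): 12 holes -> [(0, 5), (0, 6), (2, 5), (2, 6), (7, 5), (7, 6), (8, 5), (8, 6), (13, 5), (13, 6), (15, 5), (15, 6)]
Unfold 3 (reflect across v@4): 24 holes -> [(0, 1), (0, 2), (0, 5), (0, 6), (2, 1), (2, 2), (2, 5), (2, 6), (7, 1), (7, 2), (7, 5), (7, 6), (8, 1), (8, 2), (8, 5), (8, 6), (13, 1), (13, 2), (13, 5), (13, 6), (15, 1), (15, 2), (15, 5), (15, 6)]

Answer: 24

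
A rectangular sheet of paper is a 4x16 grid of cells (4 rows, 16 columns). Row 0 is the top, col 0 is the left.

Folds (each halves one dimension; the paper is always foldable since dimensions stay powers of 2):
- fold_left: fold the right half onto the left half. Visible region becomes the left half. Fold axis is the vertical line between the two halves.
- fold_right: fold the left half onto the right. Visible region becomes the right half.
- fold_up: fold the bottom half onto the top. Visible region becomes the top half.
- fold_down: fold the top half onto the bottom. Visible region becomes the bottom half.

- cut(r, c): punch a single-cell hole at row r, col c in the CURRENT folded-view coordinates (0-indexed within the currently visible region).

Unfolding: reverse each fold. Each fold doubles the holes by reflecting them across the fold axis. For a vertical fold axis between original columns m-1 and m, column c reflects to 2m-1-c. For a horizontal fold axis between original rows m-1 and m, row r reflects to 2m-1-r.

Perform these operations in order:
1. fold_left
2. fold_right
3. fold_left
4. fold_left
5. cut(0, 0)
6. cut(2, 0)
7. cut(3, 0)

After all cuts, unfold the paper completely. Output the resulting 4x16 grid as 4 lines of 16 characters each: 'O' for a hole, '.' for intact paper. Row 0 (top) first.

Answer: OOOOOOOOOOOOOOOO
................
OOOOOOOOOOOOOOOO
OOOOOOOOOOOOOOOO

Derivation:
Op 1 fold_left: fold axis v@8; visible region now rows[0,4) x cols[0,8) = 4x8
Op 2 fold_right: fold axis v@4; visible region now rows[0,4) x cols[4,8) = 4x4
Op 3 fold_left: fold axis v@6; visible region now rows[0,4) x cols[4,6) = 4x2
Op 4 fold_left: fold axis v@5; visible region now rows[0,4) x cols[4,5) = 4x1
Op 5 cut(0, 0): punch at orig (0,4); cuts so far [(0, 4)]; region rows[0,4) x cols[4,5) = 4x1
Op 6 cut(2, 0): punch at orig (2,4); cuts so far [(0, 4), (2, 4)]; region rows[0,4) x cols[4,5) = 4x1
Op 7 cut(3, 0): punch at orig (3,4); cuts so far [(0, 4), (2, 4), (3, 4)]; region rows[0,4) x cols[4,5) = 4x1
Unfold 1 (reflect across v@5): 6 holes -> [(0, 4), (0, 5), (2, 4), (2, 5), (3, 4), (3, 5)]
Unfold 2 (reflect across v@6): 12 holes -> [(0, 4), (0, 5), (0, 6), (0, 7), (2, 4), (2, 5), (2, 6), (2, 7), (3, 4), (3, 5), (3, 6), (3, 7)]
Unfold 3 (reflect across v@4): 24 holes -> [(0, 0), (0, 1), (0, 2), (0, 3), (0, 4), (0, 5), (0, 6), (0, 7), (2, 0), (2, 1), (2, 2), (2, 3), (2, 4), (2, 5), (2, 6), (2, 7), (3, 0), (3, 1), (3, 2), (3, 3), (3, 4), (3, 5), (3, 6), (3, 7)]
Unfold 4 (reflect across v@8): 48 holes -> [(0, 0), (0, 1), (0, 2), (0, 3), (0, 4), (0, 5), (0, 6), (0, 7), (0, 8), (0, 9), (0, 10), (0, 11), (0, 12), (0, 13), (0, 14), (0, 15), (2, 0), (2, 1), (2, 2), (2, 3), (2, 4), (2, 5), (2, 6), (2, 7), (2, 8), (2, 9), (2, 10), (2, 11), (2, 12), (2, 13), (2, 14), (2, 15), (3, 0), (3, 1), (3, 2), (3, 3), (3, 4), (3, 5), (3, 6), (3, 7), (3, 8), (3, 9), (3, 10), (3, 11), (3, 12), (3, 13), (3, 14), (3, 15)]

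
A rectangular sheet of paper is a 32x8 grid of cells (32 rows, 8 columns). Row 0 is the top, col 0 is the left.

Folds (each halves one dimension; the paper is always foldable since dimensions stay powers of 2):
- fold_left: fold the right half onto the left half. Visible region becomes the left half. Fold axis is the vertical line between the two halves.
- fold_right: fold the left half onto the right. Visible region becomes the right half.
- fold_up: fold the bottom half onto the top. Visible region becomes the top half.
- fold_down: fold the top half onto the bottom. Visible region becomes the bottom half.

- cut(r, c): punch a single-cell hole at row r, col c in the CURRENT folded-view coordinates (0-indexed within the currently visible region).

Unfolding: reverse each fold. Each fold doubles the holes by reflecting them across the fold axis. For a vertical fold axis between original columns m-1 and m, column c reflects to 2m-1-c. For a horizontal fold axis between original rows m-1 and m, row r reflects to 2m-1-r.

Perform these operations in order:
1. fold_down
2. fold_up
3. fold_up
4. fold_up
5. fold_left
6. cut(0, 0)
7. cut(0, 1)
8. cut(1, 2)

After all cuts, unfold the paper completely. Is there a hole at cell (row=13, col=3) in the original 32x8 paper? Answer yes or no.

Op 1 fold_down: fold axis h@16; visible region now rows[16,32) x cols[0,8) = 16x8
Op 2 fold_up: fold axis h@24; visible region now rows[16,24) x cols[0,8) = 8x8
Op 3 fold_up: fold axis h@20; visible region now rows[16,20) x cols[0,8) = 4x8
Op 4 fold_up: fold axis h@18; visible region now rows[16,18) x cols[0,8) = 2x8
Op 5 fold_left: fold axis v@4; visible region now rows[16,18) x cols[0,4) = 2x4
Op 6 cut(0, 0): punch at orig (16,0); cuts so far [(16, 0)]; region rows[16,18) x cols[0,4) = 2x4
Op 7 cut(0, 1): punch at orig (16,1); cuts so far [(16, 0), (16, 1)]; region rows[16,18) x cols[0,4) = 2x4
Op 8 cut(1, 2): punch at orig (17,2); cuts so far [(16, 0), (16, 1), (17, 2)]; region rows[16,18) x cols[0,4) = 2x4
Unfold 1 (reflect across v@4): 6 holes -> [(16, 0), (16, 1), (16, 6), (16, 7), (17, 2), (17, 5)]
Unfold 2 (reflect across h@18): 12 holes -> [(16, 0), (16, 1), (16, 6), (16, 7), (17, 2), (17, 5), (18, 2), (18, 5), (19, 0), (19, 1), (19, 6), (19, 7)]
Unfold 3 (reflect across h@20): 24 holes -> [(16, 0), (16, 1), (16, 6), (16, 7), (17, 2), (17, 5), (18, 2), (18, 5), (19, 0), (19, 1), (19, 6), (19, 7), (20, 0), (20, 1), (20, 6), (20, 7), (21, 2), (21, 5), (22, 2), (22, 5), (23, 0), (23, 1), (23, 6), (23, 7)]
Unfold 4 (reflect across h@24): 48 holes -> [(16, 0), (16, 1), (16, 6), (16, 7), (17, 2), (17, 5), (18, 2), (18, 5), (19, 0), (19, 1), (19, 6), (19, 7), (20, 0), (20, 1), (20, 6), (20, 7), (21, 2), (21, 5), (22, 2), (22, 5), (23, 0), (23, 1), (23, 6), (23, 7), (24, 0), (24, 1), (24, 6), (24, 7), (25, 2), (25, 5), (26, 2), (26, 5), (27, 0), (27, 1), (27, 6), (27, 7), (28, 0), (28, 1), (28, 6), (28, 7), (29, 2), (29, 5), (30, 2), (30, 5), (31, 0), (31, 1), (31, 6), (31, 7)]
Unfold 5 (reflect across h@16): 96 holes -> [(0, 0), (0, 1), (0, 6), (0, 7), (1, 2), (1, 5), (2, 2), (2, 5), (3, 0), (3, 1), (3, 6), (3, 7), (4, 0), (4, 1), (4, 6), (4, 7), (5, 2), (5, 5), (6, 2), (6, 5), (7, 0), (7, 1), (7, 6), (7, 7), (8, 0), (8, 1), (8, 6), (8, 7), (9, 2), (9, 5), (10, 2), (10, 5), (11, 0), (11, 1), (11, 6), (11, 7), (12, 0), (12, 1), (12, 6), (12, 7), (13, 2), (13, 5), (14, 2), (14, 5), (15, 0), (15, 1), (15, 6), (15, 7), (16, 0), (16, 1), (16, 6), (16, 7), (17, 2), (17, 5), (18, 2), (18, 5), (19, 0), (19, 1), (19, 6), (19, 7), (20, 0), (20, 1), (20, 6), (20, 7), (21, 2), (21, 5), (22, 2), (22, 5), (23, 0), (23, 1), (23, 6), (23, 7), (24, 0), (24, 1), (24, 6), (24, 7), (25, 2), (25, 5), (26, 2), (26, 5), (27, 0), (27, 1), (27, 6), (27, 7), (28, 0), (28, 1), (28, 6), (28, 7), (29, 2), (29, 5), (30, 2), (30, 5), (31, 0), (31, 1), (31, 6), (31, 7)]
Holes: [(0, 0), (0, 1), (0, 6), (0, 7), (1, 2), (1, 5), (2, 2), (2, 5), (3, 0), (3, 1), (3, 6), (3, 7), (4, 0), (4, 1), (4, 6), (4, 7), (5, 2), (5, 5), (6, 2), (6, 5), (7, 0), (7, 1), (7, 6), (7, 7), (8, 0), (8, 1), (8, 6), (8, 7), (9, 2), (9, 5), (10, 2), (10, 5), (11, 0), (11, 1), (11, 6), (11, 7), (12, 0), (12, 1), (12, 6), (12, 7), (13, 2), (13, 5), (14, 2), (14, 5), (15, 0), (15, 1), (15, 6), (15, 7), (16, 0), (16, 1), (16, 6), (16, 7), (17, 2), (17, 5), (18, 2), (18, 5), (19, 0), (19, 1), (19, 6), (19, 7), (20, 0), (20, 1), (20, 6), (20, 7), (21, 2), (21, 5), (22, 2), (22, 5), (23, 0), (23, 1), (23, 6), (23, 7), (24, 0), (24, 1), (24, 6), (24, 7), (25, 2), (25, 5), (26, 2), (26, 5), (27, 0), (27, 1), (27, 6), (27, 7), (28, 0), (28, 1), (28, 6), (28, 7), (29, 2), (29, 5), (30, 2), (30, 5), (31, 0), (31, 1), (31, 6), (31, 7)]

Answer: no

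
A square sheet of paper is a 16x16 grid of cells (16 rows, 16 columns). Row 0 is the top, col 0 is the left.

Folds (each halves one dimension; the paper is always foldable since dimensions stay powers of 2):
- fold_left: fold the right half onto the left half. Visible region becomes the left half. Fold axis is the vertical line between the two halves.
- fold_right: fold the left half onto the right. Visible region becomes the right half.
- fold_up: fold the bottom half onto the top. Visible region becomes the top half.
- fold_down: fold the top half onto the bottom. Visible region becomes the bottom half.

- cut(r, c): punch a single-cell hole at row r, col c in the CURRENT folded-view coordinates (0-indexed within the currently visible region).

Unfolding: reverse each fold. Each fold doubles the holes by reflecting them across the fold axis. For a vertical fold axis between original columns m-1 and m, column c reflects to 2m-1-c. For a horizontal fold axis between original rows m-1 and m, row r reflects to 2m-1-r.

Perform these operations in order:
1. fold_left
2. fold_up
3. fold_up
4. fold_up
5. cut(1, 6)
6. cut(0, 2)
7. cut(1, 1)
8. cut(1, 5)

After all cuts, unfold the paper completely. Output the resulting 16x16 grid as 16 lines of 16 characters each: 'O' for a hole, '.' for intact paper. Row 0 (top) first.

Op 1 fold_left: fold axis v@8; visible region now rows[0,16) x cols[0,8) = 16x8
Op 2 fold_up: fold axis h@8; visible region now rows[0,8) x cols[0,8) = 8x8
Op 3 fold_up: fold axis h@4; visible region now rows[0,4) x cols[0,8) = 4x8
Op 4 fold_up: fold axis h@2; visible region now rows[0,2) x cols[0,8) = 2x8
Op 5 cut(1, 6): punch at orig (1,6); cuts so far [(1, 6)]; region rows[0,2) x cols[0,8) = 2x8
Op 6 cut(0, 2): punch at orig (0,2); cuts so far [(0, 2), (1, 6)]; region rows[0,2) x cols[0,8) = 2x8
Op 7 cut(1, 1): punch at orig (1,1); cuts so far [(0, 2), (1, 1), (1, 6)]; region rows[0,2) x cols[0,8) = 2x8
Op 8 cut(1, 5): punch at orig (1,5); cuts so far [(0, 2), (1, 1), (1, 5), (1, 6)]; region rows[0,2) x cols[0,8) = 2x8
Unfold 1 (reflect across h@2): 8 holes -> [(0, 2), (1, 1), (1, 5), (1, 6), (2, 1), (2, 5), (2, 6), (3, 2)]
Unfold 2 (reflect across h@4): 16 holes -> [(0, 2), (1, 1), (1, 5), (1, 6), (2, 1), (2, 5), (2, 6), (3, 2), (4, 2), (5, 1), (5, 5), (5, 6), (6, 1), (6, 5), (6, 6), (7, 2)]
Unfold 3 (reflect across h@8): 32 holes -> [(0, 2), (1, 1), (1, 5), (1, 6), (2, 1), (2, 5), (2, 6), (3, 2), (4, 2), (5, 1), (5, 5), (5, 6), (6, 1), (6, 5), (6, 6), (7, 2), (8, 2), (9, 1), (9, 5), (9, 6), (10, 1), (10, 5), (10, 6), (11, 2), (12, 2), (13, 1), (13, 5), (13, 6), (14, 1), (14, 5), (14, 6), (15, 2)]
Unfold 4 (reflect across v@8): 64 holes -> [(0, 2), (0, 13), (1, 1), (1, 5), (1, 6), (1, 9), (1, 10), (1, 14), (2, 1), (2, 5), (2, 6), (2, 9), (2, 10), (2, 14), (3, 2), (3, 13), (4, 2), (4, 13), (5, 1), (5, 5), (5, 6), (5, 9), (5, 10), (5, 14), (6, 1), (6, 5), (6, 6), (6, 9), (6, 10), (6, 14), (7, 2), (7, 13), (8, 2), (8, 13), (9, 1), (9, 5), (9, 6), (9, 9), (9, 10), (9, 14), (10, 1), (10, 5), (10, 6), (10, 9), (10, 10), (10, 14), (11, 2), (11, 13), (12, 2), (12, 13), (13, 1), (13, 5), (13, 6), (13, 9), (13, 10), (13, 14), (14, 1), (14, 5), (14, 6), (14, 9), (14, 10), (14, 14), (15, 2), (15, 13)]

Answer: ..O..........O..
.O...OO..OO...O.
.O...OO..OO...O.
..O..........O..
..O..........O..
.O...OO..OO...O.
.O...OO..OO...O.
..O..........O..
..O..........O..
.O...OO..OO...O.
.O...OO..OO...O.
..O..........O..
..O..........O..
.O...OO..OO...O.
.O...OO..OO...O.
..O..........O..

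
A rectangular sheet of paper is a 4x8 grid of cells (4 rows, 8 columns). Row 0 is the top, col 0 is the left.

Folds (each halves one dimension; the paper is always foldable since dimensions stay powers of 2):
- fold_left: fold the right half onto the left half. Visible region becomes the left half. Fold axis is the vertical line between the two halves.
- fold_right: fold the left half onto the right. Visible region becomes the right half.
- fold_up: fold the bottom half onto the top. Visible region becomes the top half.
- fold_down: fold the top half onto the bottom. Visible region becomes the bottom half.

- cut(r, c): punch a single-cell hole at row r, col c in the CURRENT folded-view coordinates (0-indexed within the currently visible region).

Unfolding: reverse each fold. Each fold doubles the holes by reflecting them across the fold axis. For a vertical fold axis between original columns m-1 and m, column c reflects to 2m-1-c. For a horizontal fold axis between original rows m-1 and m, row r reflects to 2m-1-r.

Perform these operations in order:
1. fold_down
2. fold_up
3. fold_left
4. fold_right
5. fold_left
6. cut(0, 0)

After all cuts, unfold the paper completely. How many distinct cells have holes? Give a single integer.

Op 1 fold_down: fold axis h@2; visible region now rows[2,4) x cols[0,8) = 2x8
Op 2 fold_up: fold axis h@3; visible region now rows[2,3) x cols[0,8) = 1x8
Op 3 fold_left: fold axis v@4; visible region now rows[2,3) x cols[0,4) = 1x4
Op 4 fold_right: fold axis v@2; visible region now rows[2,3) x cols[2,4) = 1x2
Op 5 fold_left: fold axis v@3; visible region now rows[2,3) x cols[2,3) = 1x1
Op 6 cut(0, 0): punch at orig (2,2); cuts so far [(2, 2)]; region rows[2,3) x cols[2,3) = 1x1
Unfold 1 (reflect across v@3): 2 holes -> [(2, 2), (2, 3)]
Unfold 2 (reflect across v@2): 4 holes -> [(2, 0), (2, 1), (2, 2), (2, 3)]
Unfold 3 (reflect across v@4): 8 holes -> [(2, 0), (2, 1), (2, 2), (2, 3), (2, 4), (2, 5), (2, 6), (2, 7)]
Unfold 4 (reflect across h@3): 16 holes -> [(2, 0), (2, 1), (2, 2), (2, 3), (2, 4), (2, 5), (2, 6), (2, 7), (3, 0), (3, 1), (3, 2), (3, 3), (3, 4), (3, 5), (3, 6), (3, 7)]
Unfold 5 (reflect across h@2): 32 holes -> [(0, 0), (0, 1), (0, 2), (0, 3), (0, 4), (0, 5), (0, 6), (0, 7), (1, 0), (1, 1), (1, 2), (1, 3), (1, 4), (1, 5), (1, 6), (1, 7), (2, 0), (2, 1), (2, 2), (2, 3), (2, 4), (2, 5), (2, 6), (2, 7), (3, 0), (3, 1), (3, 2), (3, 3), (3, 4), (3, 5), (3, 6), (3, 7)]

Answer: 32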